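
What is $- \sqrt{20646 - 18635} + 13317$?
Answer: $13317 - \sqrt{2011} \approx 13272.0$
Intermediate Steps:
$- \sqrt{20646 - 18635} + 13317 = - \sqrt{2011} + 13317 = 13317 - \sqrt{2011}$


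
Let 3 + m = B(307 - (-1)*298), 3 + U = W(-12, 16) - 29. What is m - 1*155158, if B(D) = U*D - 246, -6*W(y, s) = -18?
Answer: -172952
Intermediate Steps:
W(y, s) = 3 (W(y, s) = -⅙*(-18) = 3)
U = -29 (U = -3 + (3 - 29) = -3 - 26 = -29)
B(D) = -246 - 29*D (B(D) = -29*D - 246 = -246 - 29*D)
m = -17794 (m = -3 + (-246 - 29*(307 - (-1)*298)) = -3 + (-246 - 29*(307 - 1*(-298))) = -3 + (-246 - 29*(307 + 298)) = -3 + (-246 - 29*605) = -3 + (-246 - 17545) = -3 - 17791 = -17794)
m - 1*155158 = -17794 - 1*155158 = -17794 - 155158 = -172952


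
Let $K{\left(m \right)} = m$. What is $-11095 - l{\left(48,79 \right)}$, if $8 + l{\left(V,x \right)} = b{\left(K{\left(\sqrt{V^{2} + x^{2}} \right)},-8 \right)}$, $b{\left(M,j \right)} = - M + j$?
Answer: $-11079 + \sqrt{8545} \approx -10987.0$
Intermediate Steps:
$b{\left(M,j \right)} = j - M$
$l{\left(V,x \right)} = -16 - \sqrt{V^{2} + x^{2}}$ ($l{\left(V,x \right)} = -8 - \left(8 + \sqrt{V^{2} + x^{2}}\right) = -16 - \sqrt{V^{2} + x^{2}}$)
$-11095 - l{\left(48,79 \right)} = -11095 - \left(-16 - \sqrt{48^{2} + 79^{2}}\right) = -11095 - \left(-16 - \sqrt{2304 + 6241}\right) = -11095 - \left(-16 - \sqrt{8545}\right) = -11095 + \left(16 + \sqrt{8545}\right) = -11079 + \sqrt{8545}$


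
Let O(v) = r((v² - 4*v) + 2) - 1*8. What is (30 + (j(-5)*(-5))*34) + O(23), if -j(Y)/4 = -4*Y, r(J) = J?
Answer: 14061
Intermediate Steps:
j(Y) = 16*Y (j(Y) = -(-16)*Y = 16*Y)
O(v) = -6 + v² - 4*v (O(v) = ((v² - 4*v) + 2) - 1*8 = (2 + v² - 4*v) - 8 = -6 + v² - 4*v)
(30 + (j(-5)*(-5))*34) + O(23) = (30 + ((16*(-5))*(-5))*34) + (-6 + 23² - 4*23) = (30 - 80*(-5)*34) + (-6 + 529 - 92) = (30 + 400*34) + 431 = (30 + 13600) + 431 = 13630 + 431 = 14061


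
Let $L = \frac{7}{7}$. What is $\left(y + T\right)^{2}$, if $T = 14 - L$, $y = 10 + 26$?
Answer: $2401$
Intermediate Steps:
$L = 1$ ($L = 7 \cdot \frac{1}{7} = 1$)
$y = 36$
$T = 13$ ($T = 14 - 1 = 13$)
$\left(y + T\right)^{2} = \left(36 + 13\right)^{2} = 49^{2} = 2401$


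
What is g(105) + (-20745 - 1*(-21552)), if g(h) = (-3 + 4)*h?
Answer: 912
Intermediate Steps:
g(h) = h (g(h) = 1*h = h)
g(105) + (-20745 - 1*(-21552)) = 105 + (-20745 - 1*(-21552)) = 105 + (-20745 + 21552) = 105 + 807 = 912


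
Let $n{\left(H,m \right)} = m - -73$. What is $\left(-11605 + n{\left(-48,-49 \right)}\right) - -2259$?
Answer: $-9322$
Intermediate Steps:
$n{\left(H,m \right)} = 73 + m$ ($n{\left(H,m \right)} = m + 73 = 73 + m$)
$\left(-11605 + n{\left(-48,-49 \right)}\right) - -2259 = \left(-11605 + \left(73 - 49\right)\right) - -2259 = \left(-11605 + 24\right) + \left(-5281 + 7540\right) = -11581 + 2259 = -9322$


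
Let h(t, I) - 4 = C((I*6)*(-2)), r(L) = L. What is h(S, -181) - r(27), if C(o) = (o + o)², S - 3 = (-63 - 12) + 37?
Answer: 18870313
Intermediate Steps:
S = -35 (S = 3 + ((-63 - 12) + 37) = 3 + (-75 + 37) = 3 - 38 = -35)
C(o) = 4*o² (C(o) = (2*o)² = 4*o²)
h(t, I) = 4 + 576*I² (h(t, I) = 4 + 4*((I*6)*(-2))² = 4 + 4*((6*I)*(-2))² = 4 + 4*(-12*I)² = 4 + 4*(144*I²) = 4 + 576*I²)
h(S, -181) - r(27) = (4 + 576*(-181)²) - 1*27 = (4 + 576*32761) - 27 = (4 + 18870336) - 27 = 18870340 - 27 = 18870313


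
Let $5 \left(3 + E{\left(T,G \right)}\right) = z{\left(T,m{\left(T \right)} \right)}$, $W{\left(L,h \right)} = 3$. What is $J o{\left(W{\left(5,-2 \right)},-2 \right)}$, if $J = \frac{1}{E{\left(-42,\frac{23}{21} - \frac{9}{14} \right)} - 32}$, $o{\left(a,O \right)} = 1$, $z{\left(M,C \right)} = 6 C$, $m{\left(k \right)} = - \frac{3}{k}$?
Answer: $- \frac{35}{1222} \approx -0.028642$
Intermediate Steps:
$E{\left(T,G \right)} = -3 - \frac{18}{5 T}$ ($E{\left(T,G \right)} = -3 + \frac{6 \left(- \frac{3}{T}\right)}{5} = -3 + \frac{\left(-18\right) \frac{1}{T}}{5} = -3 - \frac{18}{5 T}$)
$J = - \frac{35}{1222}$ ($J = \frac{1}{\left(-3 - \frac{18}{5 \left(-42\right)}\right) - 32} = \frac{1}{\left(-3 - - \frac{3}{35}\right) - 32} = \frac{1}{\left(-3 + \frac{3}{35}\right) - 32} = \frac{1}{- \frac{102}{35} - 32} = \frac{1}{- \frac{1222}{35}} = - \frac{35}{1222} \approx -0.028642$)
$J o{\left(W{\left(5,-2 \right)},-2 \right)} = \left(- \frac{35}{1222}\right) 1 = - \frac{35}{1222}$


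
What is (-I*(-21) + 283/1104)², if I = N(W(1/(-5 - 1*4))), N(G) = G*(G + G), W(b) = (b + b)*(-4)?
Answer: 110406675625/98724096 ≈ 1118.3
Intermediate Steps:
W(b) = -8*b (W(b) = (2*b)*(-4) = -8*b)
N(G) = 2*G² (N(G) = G*(2*G) = 2*G²)
I = 128/81 (I = 2*(-8/(-5 - 1*4))² = 2*(-8/(-5 - 4))² = 2*(-8/(-9))² = 2*(-8*(-⅑))² = 2*(8/9)² = 2*(64/81) = 128/81 ≈ 1.5802)
(-I*(-21) + 283/1104)² = (-1*128/81*(-21) + 283/1104)² = (-128/81*(-21) + 283*(1/1104))² = (896/27 + 283/1104)² = (332275/9936)² = 110406675625/98724096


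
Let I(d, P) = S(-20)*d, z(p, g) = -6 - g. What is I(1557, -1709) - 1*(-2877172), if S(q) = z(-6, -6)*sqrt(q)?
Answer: 2877172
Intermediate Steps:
S(q) = 0 (S(q) = (-6 - 1*(-6))*sqrt(q) = (-6 + 6)*sqrt(q) = 0*sqrt(q) = 0)
I(d, P) = 0 (I(d, P) = 0*d = 0)
I(1557, -1709) - 1*(-2877172) = 0 - 1*(-2877172) = 0 + 2877172 = 2877172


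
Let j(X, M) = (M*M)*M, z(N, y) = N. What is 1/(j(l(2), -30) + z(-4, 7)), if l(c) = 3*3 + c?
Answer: -1/27004 ≈ -3.7032e-5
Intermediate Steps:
l(c) = 9 + c
j(X, M) = M³ (j(X, M) = M²*M = M³)
1/(j(l(2), -30) + z(-4, 7)) = 1/((-30)³ - 4) = 1/(-27000 - 4) = 1/(-27004) = -1/27004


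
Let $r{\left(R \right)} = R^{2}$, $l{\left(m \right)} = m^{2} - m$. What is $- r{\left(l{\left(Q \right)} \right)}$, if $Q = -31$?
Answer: $-984064$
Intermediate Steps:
$- r{\left(l{\left(Q \right)} \right)} = - \left(- 31 \left(-1 - 31\right)\right)^{2} = - \left(\left(-31\right) \left(-32\right)\right)^{2} = - 992^{2} = \left(-1\right) 984064 = -984064$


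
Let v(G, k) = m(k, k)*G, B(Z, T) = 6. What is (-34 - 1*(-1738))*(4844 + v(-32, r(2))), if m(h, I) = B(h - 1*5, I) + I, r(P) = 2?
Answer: 7817952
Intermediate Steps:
m(h, I) = 6 + I
v(G, k) = G*(6 + k) (v(G, k) = (6 + k)*G = G*(6 + k))
(-34 - 1*(-1738))*(4844 + v(-32, r(2))) = (-34 - 1*(-1738))*(4844 - 32*(6 + 2)) = (-34 + 1738)*(4844 - 32*8) = 1704*(4844 - 256) = 1704*4588 = 7817952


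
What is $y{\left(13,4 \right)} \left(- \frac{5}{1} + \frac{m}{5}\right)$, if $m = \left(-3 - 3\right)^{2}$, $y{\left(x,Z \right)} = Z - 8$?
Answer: $- \frac{44}{5} \approx -8.8$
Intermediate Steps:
$y{\left(x,Z \right)} = -8 + Z$ ($y{\left(x,Z \right)} = Z - 8 = -8 + Z$)
$m = 36$ ($m = \left(-6\right)^{2} = 36$)
$y{\left(13,4 \right)} \left(- \frac{5}{1} + \frac{m}{5}\right) = \left(-8 + 4\right) \left(- \frac{5}{1} + \frac{36}{5}\right) = - 4 \left(\left(-5\right) 1 + 36 \cdot \frac{1}{5}\right) = - 4 \left(-5 + \frac{36}{5}\right) = \left(-4\right) \frac{11}{5} = - \frac{44}{5}$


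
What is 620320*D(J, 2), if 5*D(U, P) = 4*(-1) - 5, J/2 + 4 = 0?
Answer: -1116576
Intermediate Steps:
J = -8 (J = -8 + 2*0 = -8 + 0 = -8)
D(U, P) = -9/5 (D(U, P) = (4*(-1) - 5)/5 = (-4 - 5)/5 = (⅕)*(-9) = -9/5)
620320*D(J, 2) = 620320*(-9/5) = -1116576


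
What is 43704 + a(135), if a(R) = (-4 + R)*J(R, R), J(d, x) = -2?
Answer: 43442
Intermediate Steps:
a(R) = 8 - 2*R (a(R) = (-4 + R)*(-2) = 8 - 2*R)
43704 + a(135) = 43704 + (8 - 2*135) = 43704 + (8 - 270) = 43704 - 262 = 43442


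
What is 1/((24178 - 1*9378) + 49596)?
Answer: 1/64396 ≈ 1.5529e-5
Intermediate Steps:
1/((24178 - 1*9378) + 49596) = 1/((24178 - 9378) + 49596) = 1/(14800 + 49596) = 1/64396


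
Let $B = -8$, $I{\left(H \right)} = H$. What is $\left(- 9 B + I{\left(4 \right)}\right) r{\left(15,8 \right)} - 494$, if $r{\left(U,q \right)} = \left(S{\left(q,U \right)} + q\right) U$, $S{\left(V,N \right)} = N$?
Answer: $25726$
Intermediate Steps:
$r{\left(U,q \right)} = U \left(U + q\right)$ ($r{\left(U,q \right)} = \left(U + q\right) U = U \left(U + q\right)$)
$\left(- 9 B + I{\left(4 \right)}\right) r{\left(15,8 \right)} - 494 = \left(\left(-9\right) \left(-8\right) + 4\right) 15 \left(15 + 8\right) - 494 = \left(72 + 4\right) 15 \cdot 23 - 494 = 76 \cdot 345 - 494 = 26220 - 494 = 25726$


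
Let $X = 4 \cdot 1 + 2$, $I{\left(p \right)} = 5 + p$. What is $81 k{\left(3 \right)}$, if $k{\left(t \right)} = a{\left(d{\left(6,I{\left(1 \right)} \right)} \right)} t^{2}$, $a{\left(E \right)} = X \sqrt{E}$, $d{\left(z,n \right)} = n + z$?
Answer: $8748 \sqrt{3} \approx 15152.0$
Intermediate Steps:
$X = 6$ ($X = 4 + 2 = 6$)
$a{\left(E \right)} = 6 \sqrt{E}$
$k{\left(t \right)} = 12 \sqrt{3} t^{2}$ ($k{\left(t \right)} = 6 \sqrt{\left(5 + 1\right) + 6} t^{2} = 6 \sqrt{6 + 6} t^{2} = 6 \sqrt{12} t^{2} = 6 \cdot 2 \sqrt{3} t^{2} = 12 \sqrt{3} t^{2}$)
$81 k{\left(3 \right)} = 81 \cdot 12 \sqrt{3} \cdot 3^{2} = 81 \cdot 12 \sqrt{3} \cdot 9 = 81 \cdot 108 \sqrt{3} = 8748 \sqrt{3}$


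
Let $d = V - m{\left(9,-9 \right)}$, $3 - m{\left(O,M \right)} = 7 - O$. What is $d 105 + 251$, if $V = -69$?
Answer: $-7519$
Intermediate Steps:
$m{\left(O,M \right)} = -4 + O$ ($m{\left(O,M \right)} = 3 - \left(7 - O\right) = 3 + \left(-7 + O\right) = -4 + O$)
$d = -74$ ($d = -69 - \left(-4 + 9\right) = -69 - 5 = -74$)
$d 105 + 251 = \left(-74\right) 105 + 251 = -7770 + 251 = -7519$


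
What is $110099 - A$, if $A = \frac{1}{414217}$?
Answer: $\frac{45604877482}{414217} \approx 1.101 \cdot 10^{5}$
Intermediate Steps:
$A = \frac{1}{414217} \approx 2.4142 \cdot 10^{-6}$
$110099 - A = 110099 - \frac{1}{414217} = \frac{45604877482}{414217}$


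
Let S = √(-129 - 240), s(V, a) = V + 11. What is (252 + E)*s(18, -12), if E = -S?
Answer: 7308 - 87*I*√41 ≈ 7308.0 - 557.07*I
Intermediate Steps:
s(V, a) = 11 + V
S = 3*I*√41 (S = √(-369) = 3*I*√41 ≈ 19.209*I)
E = -3*I*√41 ≈ -19.209*I
(252 + E)*s(18, -12) = (252 - 3*I*√41)*(11 + 18) = (252 - 3*I*√41)*29 = 7308 - 87*I*√41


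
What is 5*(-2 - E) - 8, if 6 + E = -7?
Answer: 47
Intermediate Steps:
E = -13 (E = -6 - 7 = -13)
5*(-2 - E) - 8 = 5*(-2 - 1*(-13)) - 8 = 5*(-2 + 13) - 8 = 5*11 - 8 = 55 - 8 = 47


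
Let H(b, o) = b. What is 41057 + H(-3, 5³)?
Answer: 41054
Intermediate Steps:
41057 + H(-3, 5³) = 41057 - 3 = 41054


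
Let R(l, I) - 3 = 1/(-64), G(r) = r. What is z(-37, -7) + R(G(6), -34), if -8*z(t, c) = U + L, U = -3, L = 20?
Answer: 55/64 ≈ 0.85938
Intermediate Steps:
R(l, I) = 191/64 (R(l, I) = 3 + 1/(-64) = 3 - 1/64 = 191/64)
z(t, c) = -17/8 (z(t, c) = -(-3 + 20)/8 = -⅛*17 = -17/8)
z(-37, -7) + R(G(6), -34) = -17/8 + 191/64 = 55/64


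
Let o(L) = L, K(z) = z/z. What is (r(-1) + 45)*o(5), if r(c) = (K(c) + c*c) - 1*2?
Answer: 225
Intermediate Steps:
K(z) = 1
r(c) = -1 + c**2 (r(c) = (1 + c*c) - 1*2 = (1 + c**2) - 2 = -1 + c**2)
(r(-1) + 45)*o(5) = ((-1 + (-1)**2) + 45)*5 = ((-1 + 1) + 45)*5 = (0 + 45)*5 = 45*5 = 225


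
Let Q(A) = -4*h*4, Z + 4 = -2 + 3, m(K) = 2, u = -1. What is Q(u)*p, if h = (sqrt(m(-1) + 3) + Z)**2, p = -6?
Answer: 1344 - 576*sqrt(5) ≈ 56.025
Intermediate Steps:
Z = -3 (Z = -4 + (-2 + 3) = -4 + 1 = -3)
h = (-3 + sqrt(5))**2 (h = (sqrt(2 + 3) - 3)**2 = (sqrt(5) - 3)**2 = (-3 + sqrt(5))**2 ≈ 0.58359)
Q(A) = -16*(3 - sqrt(5))**2 (Q(A) = -4*(3 - sqrt(5))**2*4 = -16*(3 - sqrt(5))**2)
Q(u)*p = (-224 + 96*sqrt(5))*(-6) = 1344 - 576*sqrt(5)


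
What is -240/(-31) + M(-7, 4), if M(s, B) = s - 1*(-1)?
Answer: 54/31 ≈ 1.7419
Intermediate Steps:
M(s, B) = 1 + s (M(s, B) = s + 1 = 1 + s)
-240/(-31) + M(-7, 4) = -240/(-31) + (1 - 7) = -240*(-1)/31 - 6 = -40*(-6/31) - 6 = 240/31 - 6 = 54/31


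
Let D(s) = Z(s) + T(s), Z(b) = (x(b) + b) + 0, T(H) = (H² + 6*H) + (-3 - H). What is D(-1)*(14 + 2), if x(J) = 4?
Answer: -64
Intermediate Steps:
T(H) = -3 + H² + 5*H
Z(b) = 4 + b (Z(b) = (4 + b) + 0 = 4 + b)
D(s) = 1 + s² + 6*s (D(s) = (4 + s) + (-3 + s² + 5*s) = 1 + s² + 6*s)
D(-1)*(14 + 2) = (1 + (-1)² + 6*(-1))*(14 + 2) = (1 + 1 - 6)*16 = -4*16 = -64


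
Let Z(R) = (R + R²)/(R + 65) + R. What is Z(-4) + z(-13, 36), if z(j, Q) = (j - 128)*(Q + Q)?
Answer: -619504/61 ≈ -10156.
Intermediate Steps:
z(j, Q) = 2*Q*(-128 + j) (z(j, Q) = (-128 + j)*(2*Q) = 2*Q*(-128 + j))
Z(R) = R + (R + R²)/(65 + R) (Z(R) = (R + R²)/(65 + R) + R = R + (R + R²)/(65 + R))
Z(-4) + z(-13, 36) = 2*(-4)*(33 - 4)/(65 - 4) + 2*36*(-128 - 13) = 2*(-4)*29/61 + 2*36*(-141) = 2*(-4)*(1/61)*29 - 10152 = -232/61 - 10152 = -619504/61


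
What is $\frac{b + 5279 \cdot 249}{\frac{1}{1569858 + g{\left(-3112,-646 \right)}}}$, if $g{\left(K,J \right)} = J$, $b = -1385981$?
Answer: $-112214350120$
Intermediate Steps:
$\frac{b + 5279 \cdot 249}{\frac{1}{1569858 + g{\left(-3112,-646 \right)}}} = \frac{-1385981 + 5279 \cdot 249}{\frac{1}{1569858 - 646}} = \frac{-1385981 + 1314471}{\frac{1}{1569212}} = - 71510 \frac{1}{\frac{1}{1569212}} = \left(-71510\right) 1569212 = -112214350120$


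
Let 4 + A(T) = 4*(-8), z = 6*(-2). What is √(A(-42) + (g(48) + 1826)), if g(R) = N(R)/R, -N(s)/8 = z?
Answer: 16*√7 ≈ 42.332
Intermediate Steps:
z = -12
N(s) = 96 (N(s) = -8*(-12) = 96)
A(T) = -36 (A(T) = -4 + 4*(-8) = -4 - 32 = -36)
g(R) = 96/R
√(A(-42) + (g(48) + 1826)) = √(-36 + (96/48 + 1826)) = √(-36 + (96*(1/48) + 1826)) = √(-36 + (2 + 1826)) = √(-36 + 1828) = √1792 = 16*√7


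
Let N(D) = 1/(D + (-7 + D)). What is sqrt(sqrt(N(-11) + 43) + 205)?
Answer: sqrt(172405 + 29*sqrt(36134))/29 ≈ 14.545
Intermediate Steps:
N(D) = 1/(-7 + 2*D)
sqrt(sqrt(N(-11) + 43) + 205) = sqrt(sqrt(1/(-7 + 2*(-11)) + 43) + 205) = sqrt(sqrt(1/(-7 - 22) + 43) + 205) = sqrt(sqrt(1/(-29) + 43) + 205) = sqrt(sqrt(-1/29 + 43) + 205) = sqrt(sqrt(1246/29) + 205) = sqrt(sqrt(36134)/29 + 205) = sqrt(205 + sqrt(36134)/29)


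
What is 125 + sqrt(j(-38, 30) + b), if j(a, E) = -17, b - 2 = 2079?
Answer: 125 + 4*sqrt(129) ≈ 170.43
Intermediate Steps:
b = 2081 (b = 2 + 2079 = 2081)
125 + sqrt(j(-38, 30) + b) = 125 + sqrt(-17 + 2081) = 125 + sqrt(2064) = 125 + 4*sqrt(129)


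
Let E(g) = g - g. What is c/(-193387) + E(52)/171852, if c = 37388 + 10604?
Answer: -47992/193387 ≈ -0.24817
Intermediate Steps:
E(g) = 0
c = 47992
c/(-193387) + E(52)/171852 = 47992/(-193387) + 0/171852 = 47992*(-1/193387) + 0*(1/171852) = -47992/193387 + 0 = -47992/193387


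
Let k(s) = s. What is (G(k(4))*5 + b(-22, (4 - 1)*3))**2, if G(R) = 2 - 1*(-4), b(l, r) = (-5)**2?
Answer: 3025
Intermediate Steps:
b(l, r) = 25
G(R) = 6 (G(R) = 2 + 4 = 6)
(G(k(4))*5 + b(-22, (4 - 1)*3))**2 = (6*5 + 25)**2 = (30 + 25)**2 = 55**2 = 3025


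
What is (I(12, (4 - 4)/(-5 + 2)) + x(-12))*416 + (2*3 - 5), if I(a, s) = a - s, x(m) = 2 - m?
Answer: 10817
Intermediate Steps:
(I(12, (4 - 4)/(-5 + 2)) + x(-12))*416 + (2*3 - 5) = ((12 - (4 - 4)/(-5 + 2)) + (2 - 1*(-12)))*416 + (2*3 - 5) = ((12 - 0/(-3)) + (2 + 12))*416 + (6 - 5) = ((12 - 0*(-1)/3) + 14)*416 + 1 = ((12 - 1*0) + 14)*416 + 1 = ((12 + 0) + 14)*416 + 1 = (12 + 14)*416 + 1 = 26*416 + 1 = 10816 + 1 = 10817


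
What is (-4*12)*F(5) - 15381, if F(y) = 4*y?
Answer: -16341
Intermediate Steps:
(-4*12)*F(5) - 15381 = (-4*12)*(4*5) - 15381 = -48*20 - 15381 = -960 - 15381 = -16341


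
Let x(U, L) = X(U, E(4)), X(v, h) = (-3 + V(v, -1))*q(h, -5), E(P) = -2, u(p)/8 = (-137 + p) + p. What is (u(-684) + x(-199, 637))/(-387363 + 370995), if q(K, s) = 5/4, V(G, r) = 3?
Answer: 1505/2046 ≈ 0.73558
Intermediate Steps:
u(p) = -1096 + 16*p (u(p) = 8*((-137 + p) + p) = 8*(-137 + 2*p) = -1096 + 16*p)
q(K, s) = 5/4 (q(K, s) = 5*(¼) = 5/4)
X(v, h) = 0 (X(v, h) = (-3 + 3)*(5/4) = 0*(5/4) = 0)
x(U, L) = 0
(u(-684) + x(-199, 637))/(-387363 + 370995) = ((-1096 + 16*(-684)) + 0)/(-387363 + 370995) = ((-1096 - 10944) + 0)/(-16368) = (-12040 + 0)*(-1/16368) = -12040*(-1/16368) = 1505/2046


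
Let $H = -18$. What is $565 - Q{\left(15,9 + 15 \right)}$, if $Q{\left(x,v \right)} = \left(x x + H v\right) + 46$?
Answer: $726$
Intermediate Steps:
$Q{\left(x,v \right)} = 46 + x^{2} - 18 v$ ($Q{\left(x,v \right)} = \left(x x - 18 v\right) + 46 = \left(x^{2} - 18 v\right) + 46 = 46 + x^{2} - 18 v$)
$565 - Q{\left(15,9 + 15 \right)} = 565 - \left(46 + 15^{2} - 18 \left(9 + 15\right)\right) = 565 - \left(46 + 225 - 432\right) = 565 - -161 = 565 + 161 = 726$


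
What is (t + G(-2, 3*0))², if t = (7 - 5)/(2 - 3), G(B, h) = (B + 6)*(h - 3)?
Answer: 196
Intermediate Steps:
G(B, h) = (-3 + h)*(6 + B) (G(B, h) = (6 + B)*(-3 + h) = (-3 + h)*(6 + B))
t = -2 (t = 2/(-1) = 2*(-1) = -2)
(t + G(-2, 3*0))² = (-2 + (-18 - 3*(-2) + 6*(3*0) - 6*0))² = (-2 + (-18 + 6 + 6*0 - 2*0))² = (-2 + (-18 + 6 + 0 + 0))² = (-2 - 12)² = (-14)² = 196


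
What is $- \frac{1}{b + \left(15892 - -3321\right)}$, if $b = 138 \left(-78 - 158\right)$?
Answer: $\frac{1}{13355} \approx 7.4878 \cdot 10^{-5}$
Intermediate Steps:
$b = -32568$ ($b = 138 \left(-236\right) = -32568$)
$- \frac{1}{b + \left(15892 - -3321\right)} = - \frac{1}{-32568 + \left(15892 - -3321\right)} = - \frac{1}{-32568 + \left(15892 + 3321\right)} = - \frac{1}{-32568 + 19213} = - \frac{1}{-13355} = \left(-1\right) \left(- \frac{1}{13355}\right) = \frac{1}{13355}$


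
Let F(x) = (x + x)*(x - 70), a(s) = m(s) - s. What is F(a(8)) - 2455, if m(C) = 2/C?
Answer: -9999/8 ≈ -1249.9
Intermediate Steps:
a(s) = -s + 2/s (a(s) = 2/s - s = -s + 2/s)
F(x) = 2*x*(-70 + x) (F(x) = (2*x)*(-70 + x) = 2*x*(-70 + x))
F(a(8)) - 2455 = 2*(-1*8 + 2/8)*(-70 + (-1*8 + 2/8)) - 2455 = 2*(-8 + 2*(⅛))*(-70 + (-8 + 2*(⅛))) - 2455 = 2*(-8 + ¼)*(-70 + (-8 + ¼)) - 2455 = 2*(-31/4)*(-70 - 31/4) - 2455 = 2*(-31/4)*(-311/4) - 2455 = 9641/8 - 2455 = -9999/8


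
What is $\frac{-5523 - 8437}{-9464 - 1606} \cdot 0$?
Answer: $0$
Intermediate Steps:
$\frac{-5523 - 8437}{-9464 - 1606} \cdot 0 = - \frac{13960}{-11070} \cdot 0 = \left(-13960\right) \left(- \frac{1}{11070}\right) 0 = \frac{1396}{1107} \cdot 0 = 0$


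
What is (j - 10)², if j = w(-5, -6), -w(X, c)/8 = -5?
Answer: 900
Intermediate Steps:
w(X, c) = 40 (w(X, c) = -8*(-5) = 40)
j = 40
(j - 10)² = (40 - 10)² = 30² = 900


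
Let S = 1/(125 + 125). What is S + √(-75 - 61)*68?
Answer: 1/250 + 136*I*√34 ≈ 0.004 + 793.01*I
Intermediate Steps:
S = 1/250 ≈ 0.0040000
S + √(-75 - 61)*68 = 1/250 + √(-75 - 61)*68 = 1/250 + √(-136)*68 = 1/250 + (2*I*√34)*68 = 1/250 + 136*I*√34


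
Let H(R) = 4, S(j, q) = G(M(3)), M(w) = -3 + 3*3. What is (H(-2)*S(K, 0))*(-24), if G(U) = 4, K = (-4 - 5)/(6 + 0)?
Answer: -384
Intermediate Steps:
M(w) = 6 (M(w) = -3 + 9 = 6)
K = -3/2 (K = -9/6 = -9*⅙ = -3/2 ≈ -1.5000)
S(j, q) = 4
(H(-2)*S(K, 0))*(-24) = (4*4)*(-24) = 16*(-24) = -384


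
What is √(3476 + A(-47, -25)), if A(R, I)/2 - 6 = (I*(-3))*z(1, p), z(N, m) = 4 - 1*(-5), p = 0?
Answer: √4838 ≈ 69.556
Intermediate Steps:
z(N, m) = 9 (z(N, m) = 4 + 5 = 9)
A(R, I) = 12 - 54*I (A(R, I) = 12 + 2*((I*(-3))*9) = 12 + 2*(-3*I*9) = 12 + 2*(-27*I) = 12 - 54*I)
√(3476 + A(-47, -25)) = √(3476 + (12 - 54*(-25))) = √(3476 + (12 + 1350)) = √(3476 + 1362) = √4838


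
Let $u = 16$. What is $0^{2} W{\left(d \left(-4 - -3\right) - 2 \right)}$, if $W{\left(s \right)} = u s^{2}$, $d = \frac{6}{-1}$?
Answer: $0$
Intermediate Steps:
$d = -6$ ($d = 6 \left(-1\right) = -6$)
$W{\left(s \right)} = 16 s^{2}$
$0^{2} W{\left(d \left(-4 - -3\right) - 2 \right)} = 0^{2} \cdot 16 \left(- 6 \left(-4 - -3\right) - 2\right)^{2} = 0 \cdot 16 \left(- 6 \left(-4 + 3\right) - 2\right)^{2} = 0 \cdot 16 \left(\left(-6\right) \left(-1\right) - 2\right)^{2} = 0 \cdot 16 \left(6 - 2\right)^{2} = 0 \cdot 16 \cdot 4^{2} = 0 \cdot 16 \cdot 16 = 0 \cdot 256 = 0$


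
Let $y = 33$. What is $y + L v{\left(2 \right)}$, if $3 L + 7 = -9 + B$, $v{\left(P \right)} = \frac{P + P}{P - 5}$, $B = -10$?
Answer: $\frac{401}{9} \approx 44.556$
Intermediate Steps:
$v{\left(P \right)} = \frac{2 P}{-5 + P}$
$L = - \frac{26}{3}$ ($L = - \frac{7}{3} + \frac{-9 - 10}{3} = - \frac{7}{3} + \frac{1}{3} \left(-19\right) = - \frac{7}{3} - \frac{19}{3} = - \frac{26}{3} \approx -8.6667$)
$y + L v{\left(2 \right)} = 33 - \frac{26 \cdot 2 \cdot 2 \frac{1}{-5 + 2}}{3} = 33 - \frac{26 \cdot 2 \cdot 2 \frac{1}{-3}}{3} = 33 - \frac{26 \cdot 2 \cdot 2 \left(- \frac{1}{3}\right)}{3} = 33 - - \frac{104}{9} = 33 + \frac{104}{9} = \frac{401}{9}$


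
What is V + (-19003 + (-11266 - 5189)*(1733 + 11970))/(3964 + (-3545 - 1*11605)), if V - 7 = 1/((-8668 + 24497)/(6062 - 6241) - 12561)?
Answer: 36483531911419/1809134152 ≈ 20166.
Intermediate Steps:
V = 15849557/2264248 (V = 7 + 1/((-8668 + 24497)/(6062 - 6241) - 12561) = 7 + 1/(15829/(-179) - 12561) = 7 + 1/(15829*(-1/179) - 12561) = 7 + 1/(-15829/179 - 12561) = 7 + 1/(-2264248/179) = 7 - 179/2264248 = 15849557/2264248 ≈ 6.9999)
V + (-19003 + (-11266 - 5189)*(1733 + 11970))/(3964 + (-3545 - 1*11605)) = 15849557/2264248 + (-19003 + (-11266 - 5189)*(1733 + 11970))/(3964 + (-3545 - 1*11605)) = 15849557/2264248 + (-19003 - 16455*13703)/(3964 + (-3545 - 11605)) = 15849557/2264248 + (-19003 - 225482865)/(3964 - 15150) = 15849557/2264248 - 225501868/(-11186) = 15849557/2264248 - 225501868*(-1/11186) = 15849557/2264248 + 112750934/5593 = 36483531911419/1809134152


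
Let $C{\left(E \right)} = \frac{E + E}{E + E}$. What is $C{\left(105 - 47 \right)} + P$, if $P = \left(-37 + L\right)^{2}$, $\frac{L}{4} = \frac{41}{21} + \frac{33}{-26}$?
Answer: $\frac{87590554}{74529} \approx 1175.3$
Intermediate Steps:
$L = \frac{746}{273}$ ($L = 4 \left(\frac{41}{21} + \frac{33}{-26}\right) = 4 \left(41 \cdot \frac{1}{21} + 33 \left(- \frac{1}{26}\right)\right) = 4 \left(\frac{41}{21} - \frac{33}{26}\right) = 4 \cdot \frac{373}{546} = \frac{746}{273} \approx 2.7326$)
$C{\left(E \right)} = 1$ ($C{\left(E \right)} = \frac{2 E}{2 E} = 2 E \frac{1}{2 E} = 1$)
$P = \frac{87516025}{74529}$ ($P = \left(-37 + \frac{746}{273}\right)^{2} = \left(- \frac{9355}{273}\right)^{2} = \frac{87516025}{74529} \approx 1174.3$)
$C{\left(105 - 47 \right)} + P = 1 + \frac{87516025}{74529} = \frac{87590554}{74529}$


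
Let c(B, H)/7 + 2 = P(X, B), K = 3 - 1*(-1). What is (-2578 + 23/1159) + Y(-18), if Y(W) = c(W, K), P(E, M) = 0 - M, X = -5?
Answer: -2858071/1159 ≈ -2466.0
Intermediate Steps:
K = 4 (K = 3 + 1 = 4)
P(E, M) = -M
c(B, H) = -14 - 7*B (c(B, H) = -14 + 7*(-B) = -14 - 7*B)
Y(W) = -14 - 7*W
(-2578 + 23/1159) + Y(-18) = (-2578 + 23/1159) + (-14 - 7*(-18)) = (-2578 + 23*(1/1159)) + (-14 + 126) = (-2578 + 23/1159) + 112 = -2987879/1159 + 112 = -2858071/1159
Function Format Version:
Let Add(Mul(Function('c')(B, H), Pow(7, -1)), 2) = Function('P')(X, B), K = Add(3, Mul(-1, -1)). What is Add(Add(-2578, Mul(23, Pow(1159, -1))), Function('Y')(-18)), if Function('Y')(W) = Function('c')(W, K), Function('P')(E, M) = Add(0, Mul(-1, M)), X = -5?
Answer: Rational(-2858071, 1159) ≈ -2466.0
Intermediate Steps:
K = 4 (K = Add(3, 1) = 4)
Function('P')(E, M) = Mul(-1, M)
Function('c')(B, H) = Add(-14, Mul(-7, B)) (Function('c')(B, H) = Add(-14, Mul(7, Mul(-1, B))) = Add(-14, Mul(-7, B)))
Function('Y')(W) = Add(-14, Mul(-7, W))
Add(Add(-2578, Mul(23, Pow(1159, -1))), Function('Y')(-18)) = Add(Add(-2578, Mul(23, Pow(1159, -1))), Add(-14, Mul(-7, -18))) = Add(Add(-2578, Mul(23, Rational(1, 1159))), Add(-14, 126)) = Add(Add(-2578, Rational(23, 1159)), 112) = Add(Rational(-2987879, 1159), 112) = Rational(-2858071, 1159)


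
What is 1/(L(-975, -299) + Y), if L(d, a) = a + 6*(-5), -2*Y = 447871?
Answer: -2/448529 ≈ -4.4590e-6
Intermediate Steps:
Y = -447871/2 (Y = -1/2*447871 = -447871/2 ≈ -2.2394e+5)
L(d, a) = -30 + a (L(d, a) = a - 30 = -30 + a)
1/(L(-975, -299) + Y) = 1/((-30 - 299) - 447871/2) = 1/(-329 - 447871/2) = 1/(-448529/2) = -2/448529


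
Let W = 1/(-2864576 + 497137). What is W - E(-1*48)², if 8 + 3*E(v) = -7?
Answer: -59185976/2367439 ≈ -25.000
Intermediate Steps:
E(v) = -5 (E(v) = -8/3 + (⅓)*(-7) = -8/3 - 7/3 = -5)
W = -1/2367439 (W = 1/(-2367439) = -1/2367439 ≈ -4.2240e-7)
W - E(-1*48)² = -1/2367439 - 1*(-5)² = -1/2367439 - 1*25 = -1/2367439 - 25 = -59185976/2367439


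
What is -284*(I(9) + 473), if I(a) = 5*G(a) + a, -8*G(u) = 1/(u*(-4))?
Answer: -9856291/72 ≈ -1.3689e+5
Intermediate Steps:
G(u) = 1/(32*u) (G(u) = -(-1/(4*u))/8 = -(-1)/(32*u) = 1/(32*u))
I(a) = a + 5/(32*a) (I(a) = 5*(1/(32*a)) + a = 5/(32*a) + a = a + 5/(32*a))
-284*(I(9) + 473) = -284*((9 + (5/32)/9) + 473) = -284*((9 + (5/32)*(⅑)) + 473) = -284*((9 + 5/288) + 473) = -284*(2597/288 + 473) = -284*138821/288 = -9856291/72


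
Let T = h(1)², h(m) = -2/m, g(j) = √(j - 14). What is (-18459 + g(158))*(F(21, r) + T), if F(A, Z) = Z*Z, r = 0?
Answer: -73788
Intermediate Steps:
g(j) = √(-14 + j)
F(A, Z) = Z²
T = 4 (T = (-2/1)² = (-2*1)² = (-2)² = 4)
(-18459 + g(158))*(F(21, r) + T) = (-18459 + √(-14 + 158))*(0² + 4) = (-18459 + √144)*(0 + 4) = (-18459 + 12)*4 = -18447*4 = -73788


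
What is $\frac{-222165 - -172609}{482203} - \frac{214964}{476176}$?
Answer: $- \frac{31813415887}{57403373932} \approx -0.55421$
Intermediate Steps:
$\frac{-222165 - -172609}{482203} - \frac{214964}{476176} = \left(-222165 + 172609\right) \frac{1}{482203} - \frac{53741}{119044} = \left(-49556\right) \frac{1}{482203} - \frac{53741}{119044} = - \frac{49556}{482203} - \frac{53741}{119044} = - \frac{31813415887}{57403373932}$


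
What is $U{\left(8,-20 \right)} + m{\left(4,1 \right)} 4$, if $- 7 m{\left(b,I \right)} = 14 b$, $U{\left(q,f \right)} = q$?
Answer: $-24$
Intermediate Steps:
$m{\left(b,I \right)} = - 2 b$ ($m{\left(b,I \right)} = - \frac{14 b}{7} = - 2 b$)
$U{\left(8,-20 \right)} + m{\left(4,1 \right)} 4 = 8 + \left(-2\right) 4 \cdot 4 = 8 - 32 = -24$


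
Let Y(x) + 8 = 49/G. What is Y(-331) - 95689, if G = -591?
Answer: -56556976/591 ≈ -95697.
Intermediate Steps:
Y(x) = -4777/591 (Y(x) = -8 + 49/(-591) = -8 + 49*(-1/591) = -8 - 49/591 = -4777/591)
Y(-331) - 95689 = -4777/591 - 95689 = -56556976/591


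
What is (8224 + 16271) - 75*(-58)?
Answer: 28845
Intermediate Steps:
(8224 + 16271) - 75*(-58) = 24495 + 4350 = 28845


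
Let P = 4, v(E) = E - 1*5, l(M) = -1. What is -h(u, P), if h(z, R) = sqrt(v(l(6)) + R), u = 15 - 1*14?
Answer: -I*sqrt(2) ≈ -1.4142*I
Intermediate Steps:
v(E) = -5 + E (v(E) = E - 5 = -5 + E)
u = 1 (u = 15 - 14 = 1)
h(z, R) = sqrt(-6 + R) (h(z, R) = sqrt((-5 - 1) + R) = sqrt(-6 + R))
-h(u, P) = -sqrt(-6 + 4) = -sqrt(-2) = -I*sqrt(2)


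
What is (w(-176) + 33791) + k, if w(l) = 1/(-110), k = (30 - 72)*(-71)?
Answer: 4045029/110 ≈ 36773.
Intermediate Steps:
k = 2982 (k = -42*(-71) = 2982)
w(l) = -1/110
(w(-176) + 33791) + k = (-1/110 + 33791) + 2982 = 3717009/110 + 2982 = 4045029/110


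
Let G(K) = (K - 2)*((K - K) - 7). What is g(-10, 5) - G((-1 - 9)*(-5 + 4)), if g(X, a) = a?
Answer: 61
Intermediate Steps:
G(K) = 14 - 7*K (G(K) = (-2 + K)*(0 - 7) = (-2 + K)*(-7) = 14 - 7*K)
g(-10, 5) - G((-1 - 9)*(-5 + 4)) = 5 - (14 - 7*(-1 - 9)*(-5 + 4)) = 5 - (14 - (-70)*(-1)) = 5 - (14 - 7*10) = 5 - (14 - 70) = 5 - 1*(-56) = 5 + 56 = 61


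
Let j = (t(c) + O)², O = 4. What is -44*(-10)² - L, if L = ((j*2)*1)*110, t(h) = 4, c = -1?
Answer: -18480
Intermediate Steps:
j = 64 (j = (4 + 4)² = 8² = 64)
L = 14080 (L = ((64*2)*1)*110 = (128*1)*110 = 128*110 = 14080)
-44*(-10)² - L = -44*(-10)² - 1*14080 = -44*100 - 14080 = -4400 - 14080 = -18480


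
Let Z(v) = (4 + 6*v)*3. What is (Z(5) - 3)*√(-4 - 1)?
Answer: 99*I*√5 ≈ 221.37*I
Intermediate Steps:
Z(v) = 12 + 18*v
(Z(5) - 3)*√(-4 - 1) = ((12 + 18*5) - 3)*√(-4 - 1) = ((12 + 90) - 3)*√(-5) = (102 - 3)*(I*√5) = 99*(I*√5) = 99*I*√5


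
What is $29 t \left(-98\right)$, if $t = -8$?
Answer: $22736$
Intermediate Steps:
$29 t \left(-98\right) = 29 \left(-8\right) \left(-98\right) = \left(-232\right) \left(-98\right) = 22736$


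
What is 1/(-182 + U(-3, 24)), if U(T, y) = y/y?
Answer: -1/181 ≈ -0.0055249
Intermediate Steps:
U(T, y) = 1
1/(-182 + U(-3, 24)) = 1/(-182 + 1) = 1/(-181) = -1/181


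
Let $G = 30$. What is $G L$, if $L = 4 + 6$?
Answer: $300$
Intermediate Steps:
$L = 10$
$G L = 30 \cdot 10 = 300$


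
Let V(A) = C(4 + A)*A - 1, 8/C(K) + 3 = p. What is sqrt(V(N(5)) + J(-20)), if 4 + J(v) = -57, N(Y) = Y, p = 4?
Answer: I*sqrt(22) ≈ 4.6904*I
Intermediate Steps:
C(K) = 8 (C(K) = 8/(-3 + 4) = 8/1 = 8*1 = 8)
J(v) = -61 (J(v) = -4 - 57 = -61)
V(A) = -1 + 8*A (V(A) = 8*A - 1 = -1 + 8*A)
sqrt(V(N(5)) + J(-20)) = sqrt((-1 + 8*5) - 61) = sqrt((-1 + 40) - 61) = sqrt(39 - 61) = sqrt(-22) = I*sqrt(22)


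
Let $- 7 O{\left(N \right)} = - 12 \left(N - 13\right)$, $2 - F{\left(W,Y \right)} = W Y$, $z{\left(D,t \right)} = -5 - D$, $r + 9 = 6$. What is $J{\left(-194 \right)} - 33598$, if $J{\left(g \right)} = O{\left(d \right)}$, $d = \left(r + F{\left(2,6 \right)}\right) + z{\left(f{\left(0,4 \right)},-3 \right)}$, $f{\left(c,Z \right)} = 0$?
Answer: $- \frac{235558}{7} \approx -33651.0$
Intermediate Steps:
$r = -3$ ($r = -9 + 6 = -3$)
$F{\left(W,Y \right)} = 2 - W Y$
$d = -18$ ($d = \left(-3 + \left(2 - 2 \cdot 6\right)\right) - 5 = \left(-3 + \left(2 - 12\right)\right) + \left(-5 + 0\right) = \left(-3 - 10\right) - 5 = -13 - 5 = -18$)
$O{\left(N \right)} = - \frac{156}{7} + \frac{12 N}{7}$ ($O{\left(N \right)} = - \frac{\left(-12\right) \left(N - 13\right)}{7} = - \frac{\left(-12\right) \left(-13 + N\right)}{7} = - \frac{156 - 12 N}{7} = - \frac{156}{7} + \frac{12 N}{7}$)
$J{\left(g \right)} = - \frac{372}{7}$ ($J{\left(g \right)} = - \frac{156}{7} + \frac{12}{7} \left(-18\right) = - \frac{156}{7} - \frac{216}{7} = - \frac{372}{7}$)
$J{\left(-194 \right)} - 33598 = - \frac{372}{7} - 33598 = - \frac{235558}{7}$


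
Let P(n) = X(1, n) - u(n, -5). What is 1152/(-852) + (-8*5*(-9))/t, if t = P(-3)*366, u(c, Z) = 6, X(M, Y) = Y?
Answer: -18988/12993 ≈ -1.4614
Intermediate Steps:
P(n) = -6 + n (P(n) = n - 1*6 = n - 6 = -6 + n)
t = -3294 (t = (-6 - 3)*366 = -9*366 = -3294)
1152/(-852) + (-8*5*(-9))/t = 1152/(-852) + (-8*5*(-9))/(-3294) = 1152*(-1/852) - 40*(-9)*(-1/3294) = -96/71 + 360*(-1/3294) = -96/71 - 20/183 = -18988/12993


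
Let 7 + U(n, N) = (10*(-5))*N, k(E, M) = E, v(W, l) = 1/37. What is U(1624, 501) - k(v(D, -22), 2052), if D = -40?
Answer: -927110/37 ≈ -25057.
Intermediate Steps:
v(W, l) = 1/37
U(n, N) = -7 - 50*N (U(n, N) = -7 + (10*(-5))*N = -7 - 50*N)
U(1624, 501) - k(v(D, -22), 2052) = (-7 - 50*501) - 1*1/37 = (-7 - 25050) - 1/37 = -25057 - 1/37 = -927110/37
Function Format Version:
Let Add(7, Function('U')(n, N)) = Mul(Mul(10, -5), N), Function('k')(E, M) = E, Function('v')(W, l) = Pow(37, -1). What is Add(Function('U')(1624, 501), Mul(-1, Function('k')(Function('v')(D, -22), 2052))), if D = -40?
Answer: Rational(-927110, 37) ≈ -25057.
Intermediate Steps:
Function('v')(W, l) = Rational(1, 37)
Function('U')(n, N) = Add(-7, Mul(-50, N)) (Function('U')(n, N) = Add(-7, Mul(Mul(10, -5), N)) = Add(-7, Mul(-50, N)))
Add(Function('U')(1624, 501), Mul(-1, Function('k')(Function('v')(D, -22), 2052))) = Add(Add(-7, Mul(-50, 501)), Mul(-1, Rational(1, 37))) = Add(Add(-7, -25050), Rational(-1, 37)) = Add(-25057, Rational(-1, 37)) = Rational(-927110, 37)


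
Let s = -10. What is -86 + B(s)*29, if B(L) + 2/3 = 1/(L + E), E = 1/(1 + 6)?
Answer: -7471/69 ≈ -108.28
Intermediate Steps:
E = 1/7 ≈ 0.14286
B(L) = -2/3 + 1/(1/7 + L) (B(L) = -2/3 + 1/(L + 1/7) = -2/3 + 1/(1/7 + L))
-86 + B(s)*29 = -86 + ((19 - 14*(-10))/(3*(1 + 7*(-10))))*29 = -86 + ((19 + 140)/(3*(1 - 70)))*29 = -86 + ((1/3)*159/(-69))*29 = -86 + ((1/3)*(-1/69)*159)*29 = -86 - 53/69*29 = -86 - 1537/69 = -7471/69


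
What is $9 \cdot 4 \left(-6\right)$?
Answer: $-216$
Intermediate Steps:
$9 \cdot 4 \left(-6\right) = 36 \left(-6\right) = -216$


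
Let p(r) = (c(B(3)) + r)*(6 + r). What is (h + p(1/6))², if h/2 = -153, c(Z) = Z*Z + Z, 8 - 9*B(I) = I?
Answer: 84828310009/944784 ≈ 89786.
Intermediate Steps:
B(I) = 8/9 - I/9
c(Z) = Z + Z² (c(Z) = Z² + Z = Z + Z²)
h = -306 (h = 2*(-153) = -306)
p(r) = (6 + r)*(70/81 + r) (p(r) = ((8/9 - ⅑*3)*(1 + (8/9 - ⅑*3)) + r)*(6 + r) = ((8/9 - ⅓)*(1 + (8/9 - ⅓)) + r)*(6 + r) = (5*(1 + 5/9)/9 + r)*(6 + r) = ((5/9)*(14/9) + r)*(6 + r) = (70/81 + r)*(6 + r) = (6 + r)*(70/81 + r))
(h + p(1/6))² = (-306 + (140/27 + (1/6)² + (556/81)/6))² = (-306 + (140/27 + (⅙)² + (556/81)*(⅙)))² = (-306 + (140/27 + 1/36 + 278/243))² = (-306 + 6179/972)² = (-291253/972)² = 84828310009/944784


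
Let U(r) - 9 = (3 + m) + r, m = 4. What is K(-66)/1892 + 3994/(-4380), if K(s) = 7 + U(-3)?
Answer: -933631/1035870 ≈ -0.90130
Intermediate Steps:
U(r) = 16 + r (U(r) = 9 + ((3 + 4) + r) = 9 + (7 + r) = 16 + r)
K(s) = 20 (K(s) = 7 + (16 - 3) = 7 + 13 = 20)
K(-66)/1892 + 3994/(-4380) = 20/1892 + 3994/(-4380) = 20*(1/1892) + 3994*(-1/4380) = 5/473 - 1997/2190 = -933631/1035870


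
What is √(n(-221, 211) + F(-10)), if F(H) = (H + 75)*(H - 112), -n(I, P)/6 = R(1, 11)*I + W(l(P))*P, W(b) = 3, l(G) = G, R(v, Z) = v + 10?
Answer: √2858 ≈ 53.460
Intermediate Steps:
R(v, Z) = 10 + v
n(I, P) = -66*I - 18*P (n(I, P) = -6*((10 + 1)*I + 3*P) = -6*(11*I + 3*P) = -6*(3*P + 11*I) = -66*I - 18*P)
F(H) = (-112 + H)*(75 + H) (F(H) = (75 + H)*(-112 + H) = (-112 + H)*(75 + H))
√(n(-221, 211) + F(-10)) = √((-66*(-221) - 18*211) + (-8400 + (-10)² - 37*(-10))) = √((14586 - 3798) + (-8400 + 100 + 370)) = √(10788 - 7930) = √2858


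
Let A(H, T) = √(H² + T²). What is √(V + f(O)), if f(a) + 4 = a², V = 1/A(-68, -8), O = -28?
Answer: √(267848880 + 293*√293)/586 ≈ 27.929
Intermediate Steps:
V = √293/1172 (V = 1/(√((-68)² + (-8)²)) = 1/(√(4624 + 64)) = 1/(√4688) = 1/(4*√293) = √293/1172 ≈ 0.014605)
f(a) = -4 + a²
√(V + f(O)) = √(√293/1172 + (-4 + (-28)²)) = √(√293/1172 + (-4 + 784)) = √(√293/1172 + 780) = √(780 + √293/1172)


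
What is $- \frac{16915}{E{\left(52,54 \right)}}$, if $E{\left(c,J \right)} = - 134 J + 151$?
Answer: $\frac{3383}{1417} \approx 2.3874$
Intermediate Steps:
$E{\left(c,J \right)} = 151 - 134 J$
$- \frac{16915}{E{\left(52,54 \right)}} = - \frac{16915}{151 - 7236} = - \frac{16915}{-7085} = \left(-16915\right) \left(- \frac{1}{7085}\right) = \frac{3383}{1417}$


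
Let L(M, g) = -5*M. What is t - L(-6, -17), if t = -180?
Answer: -210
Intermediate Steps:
t - L(-6, -17) = -180 - (-5)*(-6) = -180 - 1*30 = -180 - 30 = -210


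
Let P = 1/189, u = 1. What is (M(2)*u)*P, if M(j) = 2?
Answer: 2/189 ≈ 0.010582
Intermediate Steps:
P = 1/189 ≈ 0.0052910
(M(2)*u)*P = (2*1)*(1/189) = 2*(1/189) = 2/189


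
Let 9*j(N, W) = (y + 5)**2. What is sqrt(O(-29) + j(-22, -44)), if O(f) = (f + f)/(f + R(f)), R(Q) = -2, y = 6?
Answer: sqrt(132463)/93 ≈ 3.9135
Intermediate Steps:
O(f) = 2*f/(-2 + f) (O(f) = (f + f)/(f - 2) = (2*f)/(-2 + f) = 2*f/(-2 + f))
j(N, W) = 121/9 (j(N, W) = (6 + 5)**2/9 = (1/9)*11**2 = (1/9)*121 = 121/9)
sqrt(O(-29) + j(-22, -44)) = sqrt(2*(-29)/(-2 - 29) + 121/9) = sqrt(2*(-29)/(-31) + 121/9) = sqrt(2*(-29)*(-1/31) + 121/9) = sqrt(58/31 + 121/9) = sqrt(4273/279) = sqrt(132463)/93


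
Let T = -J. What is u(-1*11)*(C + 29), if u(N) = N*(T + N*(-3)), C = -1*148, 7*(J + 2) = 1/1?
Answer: 45628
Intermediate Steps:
J = -13/7 (J = -2 + (1/7)/1 = -2 + (1/7)*1 = -2 + 1/7 = -13/7 ≈ -1.8571)
C = -148
T = 13/7 (T = -1*(-13/7) = 13/7 ≈ 1.8571)
u(N) = N*(13/7 - 3*N) (u(N) = N*(13/7 + N*(-3)) = N*(13/7 - 3*N))
u(-1*11)*(C + 29) = ((-1*11)*(13 - (-21)*11)/7)*(-148 + 29) = ((1/7)*(-11)*(13 - 21*(-11)))*(-119) = ((1/7)*(-11)*(13 + 231))*(-119) = ((1/7)*(-11)*244)*(-119) = -2684/7*(-119) = 45628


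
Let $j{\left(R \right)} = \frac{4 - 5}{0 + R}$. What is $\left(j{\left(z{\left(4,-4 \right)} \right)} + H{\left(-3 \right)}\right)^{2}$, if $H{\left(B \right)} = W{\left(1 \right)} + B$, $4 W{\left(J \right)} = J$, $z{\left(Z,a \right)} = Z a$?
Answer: $\frac{1849}{256} \approx 7.2227$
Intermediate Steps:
$W{\left(J \right)} = \frac{J}{4}$
$j{\left(R \right)} = - \frac{1}{R}$
$H{\left(B \right)} = \frac{1}{4} + B$ ($H{\left(B \right)} = \frac{1}{4} \cdot 1 + B = \frac{1}{4} + B$)
$\left(j{\left(z{\left(4,-4 \right)} \right)} + H{\left(-3 \right)}\right)^{2} = \left(- \frac{1}{4 \left(-4\right)} + \left(\frac{1}{4} - 3\right)\right)^{2} = \left(- \frac{1}{-16} - \frac{11}{4}\right)^{2} = \left(\left(-1\right) \left(- \frac{1}{16}\right) - \frac{11}{4}\right)^{2} = \left(\frac{1}{16} - \frac{11}{4}\right)^{2} = \left(- \frac{43}{16}\right)^{2} = \frac{1849}{256}$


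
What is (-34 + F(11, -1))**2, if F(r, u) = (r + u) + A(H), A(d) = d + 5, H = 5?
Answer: 196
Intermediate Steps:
A(d) = 5 + d
F(r, u) = 10 + r + u (F(r, u) = (r + u) + (5 + 5) = (r + u) + 10 = 10 + r + u)
(-34 + F(11, -1))**2 = (-34 + (10 + 11 - 1))**2 = (-34 + 20)**2 = (-14)**2 = 196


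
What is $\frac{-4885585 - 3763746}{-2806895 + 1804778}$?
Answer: $\frac{8649331}{1002117} \approx 8.6311$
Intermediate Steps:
$\frac{-4885585 - 3763746}{-2806895 + 1804778} = - \frac{8649331}{-1002117} = \left(-8649331\right) \left(- \frac{1}{1002117}\right) = \frac{8649331}{1002117}$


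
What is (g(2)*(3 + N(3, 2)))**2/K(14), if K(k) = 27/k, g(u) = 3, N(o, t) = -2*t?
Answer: 14/3 ≈ 4.6667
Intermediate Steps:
(g(2)*(3 + N(3, 2)))**2/K(14) = (3*(3 - 2*2))**2/((27/14)) = (3*(3 - 4))**2/((27*(1/14))) = (3*(-1))**2/(27/14) = (-3)**2*(14/27) = 9*(14/27) = 14/3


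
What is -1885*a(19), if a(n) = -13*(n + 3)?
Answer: 539110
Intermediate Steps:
a(n) = -39 - 13*n (a(n) = -13*(3 + n) = -39 - 13*n)
-1885*a(19) = -1885*(-39 - 13*19) = -1885*(-39 - 247) = -1885*(-286) = 539110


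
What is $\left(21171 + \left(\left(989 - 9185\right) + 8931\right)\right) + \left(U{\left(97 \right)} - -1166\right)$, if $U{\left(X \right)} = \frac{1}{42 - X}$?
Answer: $\frac{1268959}{55} \approx 23072.0$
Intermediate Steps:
$\left(21171 + \left(\left(989 - 9185\right) + 8931\right)\right) + \left(U{\left(97 \right)} - -1166\right) = \left(21171 + \left(\left(989 - 9185\right) + 8931\right)\right) - \left(-1166 + \frac{1}{-42 + 97}\right) = \left(21171 + \left(-8196 + 8931\right)\right) + \left(- \frac{1}{55} + 1166\right) = \left(21171 + 735\right) + \left(\left(-1\right) \frac{1}{55} + 1166\right) = 21906 + \left(- \frac{1}{55} + 1166\right) = 21906 + \frac{64129}{55} = \frac{1268959}{55}$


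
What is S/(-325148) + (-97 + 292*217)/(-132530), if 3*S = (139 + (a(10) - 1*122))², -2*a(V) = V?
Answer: -177392241/371481590 ≈ -0.47753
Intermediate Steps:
a(V) = -V/2
S = 48 (S = (139 + (-½*10 - 1*122))²/3 = (139 + (-5 - 122))²/3 = (139 - 127)²/3 = (⅓)*12² = (⅓)*144 = 48)
S/(-325148) + (-97 + 292*217)/(-132530) = 48/(-325148) + (-97 + 292*217)/(-132530) = 48*(-1/325148) + (-97 + 63364)*(-1/132530) = -12/81287 + 63267*(-1/132530) = -12/81287 - 63267/132530 = -177392241/371481590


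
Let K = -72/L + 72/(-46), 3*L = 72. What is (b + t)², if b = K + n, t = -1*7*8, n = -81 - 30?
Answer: 15570916/529 ≈ 29435.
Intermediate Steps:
L = 24 (L = (⅓)*72 = 24)
n = -111
K = -105/23 (K = -72/24 + 72/(-46) = -72*1/24 + 72*(-1/46) = -3 - 36/23 = -105/23 ≈ -4.5652)
t = -56 (t = -7*8 = -56)
b = -2658/23 (b = -105/23 - 111 = -2658/23 ≈ -115.57)
(b + t)² = (-2658/23 - 56)² = (-3946/23)² = 15570916/529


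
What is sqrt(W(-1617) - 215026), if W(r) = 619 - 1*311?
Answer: 7*I*sqrt(4382) ≈ 463.38*I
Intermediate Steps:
W(r) = 308 (W(r) = 619 - 311 = 308)
sqrt(W(-1617) - 215026) = sqrt(308 - 215026) = sqrt(-214718) = 7*I*sqrt(4382)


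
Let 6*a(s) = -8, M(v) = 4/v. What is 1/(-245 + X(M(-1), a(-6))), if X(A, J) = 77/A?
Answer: -4/1057 ≈ -0.0037843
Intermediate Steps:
a(s) = -4/3 (a(s) = (1/6)*(-8) = -4/3)
1/(-245 + X(M(-1), a(-6))) = 1/(-245 + 77/((4/(-1)))) = 1/(-245 + 77/((4*(-1)))) = 1/(-245 + 77/(-4)) = 1/(-245 + 77*(-1/4)) = 1/(-245 - 77/4) = 1/(-1057/4) = -4/1057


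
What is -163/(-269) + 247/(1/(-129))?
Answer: -8570984/269 ≈ -31862.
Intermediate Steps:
-163/(-269) + 247/(1/(-129)) = -163*(-1/269) + 247/(-1/129) = 163/269 + 247*(-129) = 163/269 - 31863 = -8570984/269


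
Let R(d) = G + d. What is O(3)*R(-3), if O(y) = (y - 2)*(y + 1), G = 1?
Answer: -8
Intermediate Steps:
O(y) = (1 + y)*(-2 + y) (O(y) = (-2 + y)*(1 + y) = (1 + y)*(-2 + y))
R(d) = 1 + d
O(3)*R(-3) = (-2 + 3**2 - 1*3)*(1 - 3) = (-2 + 9 - 3)*(-2) = 4*(-2) = -8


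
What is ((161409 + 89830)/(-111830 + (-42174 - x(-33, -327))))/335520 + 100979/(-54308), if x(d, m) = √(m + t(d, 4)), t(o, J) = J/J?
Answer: (-8470118520*√326 + 1304435543625983*I)/(4555355040*(√326 - 154004*I)) ≈ -1.8594 + 5.7003e-10*I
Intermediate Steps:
t(o, J) = 1
x(d, m) = √(1 + m) (x(d, m) = √(m + 1) = √(1 + m))
((161409 + 89830)/(-111830 + (-42174 - x(-33, -327))))/335520 + 100979/(-54308) = ((161409 + 89830)/(-111830 + (-42174 - √(1 - 327))))/335520 + 100979/(-54308) = (251239/(-111830 + (-42174 - √(-326))))*(1/335520) + 100979*(-1/54308) = (251239/(-111830 + (-42174 - I*√326)))*(1/335520) - 100979/54308 = (251239/(-154004 - I*√326))*(1/335520) - 100979/54308 = 251239/(335520*(-154004 - I*√326)) - 100979/54308 = -100979/54308 + 251239/(335520*(-154004 - I*√326))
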